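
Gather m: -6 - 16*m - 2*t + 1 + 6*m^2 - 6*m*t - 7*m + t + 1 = 6*m^2 + m*(-6*t - 23) - t - 4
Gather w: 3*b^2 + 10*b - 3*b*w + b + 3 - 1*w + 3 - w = 3*b^2 + 11*b + w*(-3*b - 2) + 6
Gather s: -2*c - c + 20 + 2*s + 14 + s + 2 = -3*c + 3*s + 36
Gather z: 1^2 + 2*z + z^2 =z^2 + 2*z + 1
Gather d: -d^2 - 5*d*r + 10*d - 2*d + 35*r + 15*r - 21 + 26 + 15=-d^2 + d*(8 - 5*r) + 50*r + 20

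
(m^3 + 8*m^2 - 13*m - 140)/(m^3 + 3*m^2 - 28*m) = (m + 5)/m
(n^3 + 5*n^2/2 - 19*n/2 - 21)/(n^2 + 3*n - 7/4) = 2*(n^2 - n - 6)/(2*n - 1)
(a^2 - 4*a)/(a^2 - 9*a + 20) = a/(a - 5)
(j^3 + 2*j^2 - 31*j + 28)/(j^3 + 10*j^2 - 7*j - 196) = (j - 1)/(j + 7)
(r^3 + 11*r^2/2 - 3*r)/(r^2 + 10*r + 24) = r*(2*r - 1)/(2*(r + 4))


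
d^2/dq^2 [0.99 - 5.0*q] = 0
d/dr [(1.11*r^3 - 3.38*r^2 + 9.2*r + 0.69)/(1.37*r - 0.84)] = (3.0414*r^3 - 7.4278*r^2 + 5.6784*r - 8.6733)/(1.8769*r^2 - 2.3016*r + 0.7056)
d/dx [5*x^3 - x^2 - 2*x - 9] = 15*x^2 - 2*x - 2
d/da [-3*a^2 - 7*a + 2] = -6*a - 7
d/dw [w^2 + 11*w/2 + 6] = 2*w + 11/2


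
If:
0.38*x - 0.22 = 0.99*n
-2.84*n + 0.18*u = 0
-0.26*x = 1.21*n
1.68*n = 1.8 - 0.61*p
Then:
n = -0.08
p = 3.17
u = -1.26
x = 0.37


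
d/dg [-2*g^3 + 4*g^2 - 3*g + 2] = -6*g^2 + 8*g - 3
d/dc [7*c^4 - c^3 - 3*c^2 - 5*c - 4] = 28*c^3 - 3*c^2 - 6*c - 5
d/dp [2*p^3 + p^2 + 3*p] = 6*p^2 + 2*p + 3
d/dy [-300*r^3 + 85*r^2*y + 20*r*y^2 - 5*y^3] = 85*r^2 + 40*r*y - 15*y^2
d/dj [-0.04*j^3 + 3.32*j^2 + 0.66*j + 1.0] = -0.12*j^2 + 6.64*j + 0.66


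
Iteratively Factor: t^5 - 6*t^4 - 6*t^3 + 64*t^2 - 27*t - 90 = (t + 3)*(t^4 - 9*t^3 + 21*t^2 + t - 30) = (t - 3)*(t + 3)*(t^3 - 6*t^2 + 3*t + 10) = (t - 5)*(t - 3)*(t + 3)*(t^2 - t - 2) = (t - 5)*(t - 3)*(t - 2)*(t + 3)*(t + 1)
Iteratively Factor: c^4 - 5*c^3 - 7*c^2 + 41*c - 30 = (c + 3)*(c^3 - 8*c^2 + 17*c - 10) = (c - 1)*(c + 3)*(c^2 - 7*c + 10) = (c - 5)*(c - 1)*(c + 3)*(c - 2)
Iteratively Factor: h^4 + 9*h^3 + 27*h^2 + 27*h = (h + 3)*(h^3 + 6*h^2 + 9*h) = h*(h + 3)*(h^2 + 6*h + 9) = h*(h + 3)^2*(h + 3)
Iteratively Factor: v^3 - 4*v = (v)*(v^2 - 4) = v*(v - 2)*(v + 2)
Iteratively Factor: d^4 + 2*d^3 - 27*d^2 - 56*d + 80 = (d - 1)*(d^3 + 3*d^2 - 24*d - 80) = (d - 1)*(d + 4)*(d^2 - d - 20) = (d - 1)*(d + 4)^2*(d - 5)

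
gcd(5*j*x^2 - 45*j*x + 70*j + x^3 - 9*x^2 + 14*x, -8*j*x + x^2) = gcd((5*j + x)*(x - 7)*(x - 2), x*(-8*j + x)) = 1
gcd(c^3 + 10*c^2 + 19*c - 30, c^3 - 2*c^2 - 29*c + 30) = c^2 + 4*c - 5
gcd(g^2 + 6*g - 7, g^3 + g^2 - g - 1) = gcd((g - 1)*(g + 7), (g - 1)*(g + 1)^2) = g - 1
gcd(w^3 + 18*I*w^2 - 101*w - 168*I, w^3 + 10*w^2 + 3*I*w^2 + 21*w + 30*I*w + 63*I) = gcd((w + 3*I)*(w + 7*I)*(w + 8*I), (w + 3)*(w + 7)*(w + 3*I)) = w + 3*I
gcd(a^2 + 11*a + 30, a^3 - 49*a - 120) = a + 5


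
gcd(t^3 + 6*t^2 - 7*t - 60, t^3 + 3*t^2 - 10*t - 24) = t^2 + t - 12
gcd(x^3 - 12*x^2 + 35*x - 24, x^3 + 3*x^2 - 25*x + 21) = x^2 - 4*x + 3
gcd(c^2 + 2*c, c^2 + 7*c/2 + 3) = c + 2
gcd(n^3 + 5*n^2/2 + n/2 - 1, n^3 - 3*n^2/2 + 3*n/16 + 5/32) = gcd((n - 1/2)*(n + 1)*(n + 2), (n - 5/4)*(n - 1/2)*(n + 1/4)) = n - 1/2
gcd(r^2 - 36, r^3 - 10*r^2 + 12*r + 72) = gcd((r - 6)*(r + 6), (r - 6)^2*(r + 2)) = r - 6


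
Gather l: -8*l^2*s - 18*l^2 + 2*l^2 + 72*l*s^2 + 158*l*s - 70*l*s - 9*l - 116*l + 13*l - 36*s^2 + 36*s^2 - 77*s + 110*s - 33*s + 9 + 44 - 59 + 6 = l^2*(-8*s - 16) + l*(72*s^2 + 88*s - 112)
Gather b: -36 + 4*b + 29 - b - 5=3*b - 12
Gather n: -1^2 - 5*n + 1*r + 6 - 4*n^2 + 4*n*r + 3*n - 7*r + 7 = -4*n^2 + n*(4*r - 2) - 6*r + 12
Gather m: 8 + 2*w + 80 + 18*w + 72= 20*w + 160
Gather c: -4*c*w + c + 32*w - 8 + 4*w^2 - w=c*(1 - 4*w) + 4*w^2 + 31*w - 8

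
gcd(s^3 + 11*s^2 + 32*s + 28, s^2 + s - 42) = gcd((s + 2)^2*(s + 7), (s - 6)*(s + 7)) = s + 7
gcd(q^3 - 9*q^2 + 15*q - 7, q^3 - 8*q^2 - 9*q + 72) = 1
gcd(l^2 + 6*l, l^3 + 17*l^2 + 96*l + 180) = l + 6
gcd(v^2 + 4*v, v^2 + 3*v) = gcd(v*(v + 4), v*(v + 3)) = v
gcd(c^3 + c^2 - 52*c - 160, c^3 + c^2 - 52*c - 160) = c^3 + c^2 - 52*c - 160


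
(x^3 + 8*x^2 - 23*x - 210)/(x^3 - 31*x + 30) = (x + 7)/(x - 1)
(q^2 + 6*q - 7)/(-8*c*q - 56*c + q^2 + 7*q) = (q - 1)/(-8*c + q)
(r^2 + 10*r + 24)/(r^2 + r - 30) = (r + 4)/(r - 5)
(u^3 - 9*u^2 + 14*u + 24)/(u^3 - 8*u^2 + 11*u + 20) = (u - 6)/(u - 5)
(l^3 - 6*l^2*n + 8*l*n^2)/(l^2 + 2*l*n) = (l^2 - 6*l*n + 8*n^2)/(l + 2*n)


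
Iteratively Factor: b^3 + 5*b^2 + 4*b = (b + 1)*(b^2 + 4*b) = b*(b + 1)*(b + 4)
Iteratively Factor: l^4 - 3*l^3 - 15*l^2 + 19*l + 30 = (l - 5)*(l^3 + 2*l^2 - 5*l - 6) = (l - 5)*(l + 1)*(l^2 + l - 6) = (l - 5)*(l + 1)*(l + 3)*(l - 2)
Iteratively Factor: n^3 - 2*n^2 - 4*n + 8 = (n + 2)*(n^2 - 4*n + 4) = (n - 2)*(n + 2)*(n - 2)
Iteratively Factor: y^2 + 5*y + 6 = (y + 3)*(y + 2)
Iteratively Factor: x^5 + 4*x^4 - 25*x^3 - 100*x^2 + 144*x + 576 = (x + 4)*(x^4 - 25*x^2 + 144) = (x + 3)*(x + 4)*(x^3 - 3*x^2 - 16*x + 48) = (x + 3)*(x + 4)^2*(x^2 - 7*x + 12) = (x - 3)*(x + 3)*(x + 4)^2*(x - 4)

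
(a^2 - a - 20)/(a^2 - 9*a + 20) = (a + 4)/(a - 4)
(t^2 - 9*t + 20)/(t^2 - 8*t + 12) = (t^2 - 9*t + 20)/(t^2 - 8*t + 12)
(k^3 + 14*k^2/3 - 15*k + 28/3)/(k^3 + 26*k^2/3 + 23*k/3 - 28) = (k - 1)/(k + 3)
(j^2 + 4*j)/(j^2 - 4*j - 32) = j/(j - 8)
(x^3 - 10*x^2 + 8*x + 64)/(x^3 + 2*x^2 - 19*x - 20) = (x^2 - 6*x - 16)/(x^2 + 6*x + 5)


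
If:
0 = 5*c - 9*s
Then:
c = 9*s/5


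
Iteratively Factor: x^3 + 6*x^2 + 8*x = (x + 4)*(x^2 + 2*x) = x*(x + 4)*(x + 2)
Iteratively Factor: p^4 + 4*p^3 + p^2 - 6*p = (p)*(p^3 + 4*p^2 + p - 6) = p*(p + 2)*(p^2 + 2*p - 3) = p*(p - 1)*(p + 2)*(p + 3)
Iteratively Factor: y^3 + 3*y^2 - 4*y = (y)*(y^2 + 3*y - 4) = y*(y - 1)*(y + 4)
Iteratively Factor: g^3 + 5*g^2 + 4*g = (g + 1)*(g^2 + 4*g) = (g + 1)*(g + 4)*(g)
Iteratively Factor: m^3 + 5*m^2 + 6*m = (m + 2)*(m^2 + 3*m) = m*(m + 2)*(m + 3)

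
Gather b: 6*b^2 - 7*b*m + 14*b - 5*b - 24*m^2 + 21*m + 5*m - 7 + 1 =6*b^2 + b*(9 - 7*m) - 24*m^2 + 26*m - 6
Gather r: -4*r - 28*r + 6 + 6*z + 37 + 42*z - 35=-32*r + 48*z + 8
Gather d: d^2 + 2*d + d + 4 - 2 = d^2 + 3*d + 2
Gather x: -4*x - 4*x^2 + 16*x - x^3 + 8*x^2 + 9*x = -x^3 + 4*x^2 + 21*x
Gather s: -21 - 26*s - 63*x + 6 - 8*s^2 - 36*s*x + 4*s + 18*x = -8*s^2 + s*(-36*x - 22) - 45*x - 15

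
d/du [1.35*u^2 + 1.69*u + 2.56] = 2.7*u + 1.69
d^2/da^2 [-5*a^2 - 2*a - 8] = -10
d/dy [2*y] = 2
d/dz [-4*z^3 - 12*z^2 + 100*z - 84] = -12*z^2 - 24*z + 100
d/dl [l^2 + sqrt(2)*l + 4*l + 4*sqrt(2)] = 2*l + sqrt(2) + 4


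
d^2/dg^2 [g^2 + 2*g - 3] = 2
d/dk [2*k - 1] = 2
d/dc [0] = 0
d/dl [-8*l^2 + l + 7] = 1 - 16*l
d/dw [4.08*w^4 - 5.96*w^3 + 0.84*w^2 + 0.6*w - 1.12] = 16.32*w^3 - 17.88*w^2 + 1.68*w + 0.6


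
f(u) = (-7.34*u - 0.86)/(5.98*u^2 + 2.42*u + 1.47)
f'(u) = (-11.96*u - 2.42)*(-7.34*u - 0.86)/(5.98*u^2 + 2.42*u + 1.47)^2 - 7.34/(5.98*u^2 + 2.42*u + 1.47)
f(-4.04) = 0.32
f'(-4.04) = 0.08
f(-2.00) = 0.67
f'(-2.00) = 0.35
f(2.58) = -0.42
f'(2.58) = 0.14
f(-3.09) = 0.43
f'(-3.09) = 0.15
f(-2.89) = 0.46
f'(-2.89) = 0.17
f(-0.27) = 0.90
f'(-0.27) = -5.28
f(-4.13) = 0.32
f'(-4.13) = 0.08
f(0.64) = -1.02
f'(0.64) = 0.53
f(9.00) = -0.13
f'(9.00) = 0.01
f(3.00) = -0.37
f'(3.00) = 0.11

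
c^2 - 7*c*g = c*(c - 7*g)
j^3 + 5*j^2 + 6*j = j*(j + 2)*(j + 3)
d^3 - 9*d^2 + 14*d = d*(d - 7)*(d - 2)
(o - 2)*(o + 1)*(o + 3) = o^3 + 2*o^2 - 5*o - 6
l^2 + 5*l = l*(l + 5)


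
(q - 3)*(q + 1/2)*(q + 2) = q^3 - q^2/2 - 13*q/2 - 3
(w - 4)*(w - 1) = w^2 - 5*w + 4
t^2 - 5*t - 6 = (t - 6)*(t + 1)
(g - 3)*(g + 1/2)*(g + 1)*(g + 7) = g^4 + 11*g^3/2 - 29*g^2/2 - 59*g/2 - 21/2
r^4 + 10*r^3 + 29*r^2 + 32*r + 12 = (r + 1)^2*(r + 2)*(r + 6)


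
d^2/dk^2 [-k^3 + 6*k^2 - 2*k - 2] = 12 - 6*k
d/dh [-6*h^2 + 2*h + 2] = 2 - 12*h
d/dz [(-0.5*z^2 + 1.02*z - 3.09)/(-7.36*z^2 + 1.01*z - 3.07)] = (7.0022*z^2 - 42.4148*z - 0.0105)/(54.1696*z^4 - 14.8672*z^3 + 46.2105*z^2 - 6.2014*z + 9.4249)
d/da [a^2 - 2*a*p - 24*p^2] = 2*a - 2*p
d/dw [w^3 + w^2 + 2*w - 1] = 3*w^2 + 2*w + 2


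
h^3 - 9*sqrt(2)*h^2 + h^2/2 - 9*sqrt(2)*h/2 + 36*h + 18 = (h + 1/2)*(h - 6*sqrt(2))*(h - 3*sqrt(2))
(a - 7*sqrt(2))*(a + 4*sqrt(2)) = a^2 - 3*sqrt(2)*a - 56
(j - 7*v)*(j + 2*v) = j^2 - 5*j*v - 14*v^2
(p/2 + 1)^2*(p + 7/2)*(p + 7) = p^4/4 + 29*p^3/8 + 141*p^2/8 + 35*p + 49/2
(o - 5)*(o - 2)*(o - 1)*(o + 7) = o^4 - o^3 - 39*o^2 + 109*o - 70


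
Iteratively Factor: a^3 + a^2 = (a)*(a^2 + a) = a*(a + 1)*(a)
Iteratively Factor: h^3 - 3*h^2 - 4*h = (h)*(h^2 - 3*h - 4) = h*(h + 1)*(h - 4)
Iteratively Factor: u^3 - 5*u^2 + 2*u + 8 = (u - 2)*(u^2 - 3*u - 4) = (u - 4)*(u - 2)*(u + 1)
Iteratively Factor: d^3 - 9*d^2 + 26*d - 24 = (d - 2)*(d^2 - 7*d + 12) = (d - 4)*(d - 2)*(d - 3)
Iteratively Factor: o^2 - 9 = (o + 3)*(o - 3)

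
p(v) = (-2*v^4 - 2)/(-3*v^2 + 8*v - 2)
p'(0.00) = 4.00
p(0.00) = 1.00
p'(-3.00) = -2.56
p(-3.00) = 3.09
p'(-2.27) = -1.69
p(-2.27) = 1.55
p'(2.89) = -36.25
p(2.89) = 35.95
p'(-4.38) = -4.28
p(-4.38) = 7.80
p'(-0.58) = 0.23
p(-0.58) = 0.29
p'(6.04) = 9.05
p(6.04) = 42.20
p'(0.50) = 6.00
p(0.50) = -1.70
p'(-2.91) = -2.45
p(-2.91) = 2.87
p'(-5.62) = -5.87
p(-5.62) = 14.09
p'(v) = -8*v^3/(-3*v^2 + 8*v - 2) + (6*v - 8)*(-2*v^4 - 2)/(-3*v^2 + 8*v - 2)^2 = 4*(2*v^3*(3*v^2 - 8*v + 2) - (3*v - 4)*(v^4 + 1))/(3*v^2 - 8*v + 2)^2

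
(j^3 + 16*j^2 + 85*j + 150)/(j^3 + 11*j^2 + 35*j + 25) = (j + 6)/(j + 1)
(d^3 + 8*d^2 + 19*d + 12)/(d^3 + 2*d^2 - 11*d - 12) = (d + 3)/(d - 3)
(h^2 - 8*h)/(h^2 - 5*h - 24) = h/(h + 3)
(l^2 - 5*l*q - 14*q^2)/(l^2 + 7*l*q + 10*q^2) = (l - 7*q)/(l + 5*q)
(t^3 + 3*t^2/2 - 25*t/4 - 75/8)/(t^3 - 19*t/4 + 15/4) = (4*t^2 - 4*t - 15)/(2*(2*t^2 - 5*t + 3))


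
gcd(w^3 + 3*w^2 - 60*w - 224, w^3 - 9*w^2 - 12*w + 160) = w^2 - 4*w - 32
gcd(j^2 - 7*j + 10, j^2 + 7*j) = 1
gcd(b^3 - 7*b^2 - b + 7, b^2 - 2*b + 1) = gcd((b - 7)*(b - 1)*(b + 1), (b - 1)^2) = b - 1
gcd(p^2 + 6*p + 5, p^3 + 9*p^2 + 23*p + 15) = p^2 + 6*p + 5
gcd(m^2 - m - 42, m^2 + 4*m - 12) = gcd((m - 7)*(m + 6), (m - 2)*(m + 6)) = m + 6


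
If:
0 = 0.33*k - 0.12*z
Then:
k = 0.363636363636364*z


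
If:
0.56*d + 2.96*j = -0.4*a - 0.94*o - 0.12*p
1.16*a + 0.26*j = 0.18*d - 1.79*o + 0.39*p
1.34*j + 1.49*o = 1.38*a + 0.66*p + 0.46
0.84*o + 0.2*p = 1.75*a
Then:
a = -0.016592737292245*p - 0.101716239904615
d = -3.86038945729342*p - 2.07792104222988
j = 0.778634738291008*p + 0.474161007688214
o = -0.272663440787415*p - 0.211908833134614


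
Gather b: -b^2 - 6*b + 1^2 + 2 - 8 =-b^2 - 6*b - 5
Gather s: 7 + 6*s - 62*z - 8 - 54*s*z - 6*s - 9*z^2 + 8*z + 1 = -54*s*z - 9*z^2 - 54*z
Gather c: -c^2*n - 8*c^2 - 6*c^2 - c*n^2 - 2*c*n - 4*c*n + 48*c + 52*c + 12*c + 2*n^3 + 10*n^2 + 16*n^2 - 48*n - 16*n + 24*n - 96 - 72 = c^2*(-n - 14) + c*(-n^2 - 6*n + 112) + 2*n^3 + 26*n^2 - 40*n - 168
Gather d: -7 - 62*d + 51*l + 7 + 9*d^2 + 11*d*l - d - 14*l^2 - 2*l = 9*d^2 + d*(11*l - 63) - 14*l^2 + 49*l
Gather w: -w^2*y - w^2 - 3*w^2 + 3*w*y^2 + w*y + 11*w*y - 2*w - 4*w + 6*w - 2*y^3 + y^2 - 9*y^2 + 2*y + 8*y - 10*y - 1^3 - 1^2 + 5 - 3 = w^2*(-y - 4) + w*(3*y^2 + 12*y) - 2*y^3 - 8*y^2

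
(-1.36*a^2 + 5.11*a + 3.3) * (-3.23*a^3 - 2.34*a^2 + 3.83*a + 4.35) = 4.3928*a^5 - 13.3229*a^4 - 27.8252*a^3 + 5.9333*a^2 + 34.8675*a + 14.355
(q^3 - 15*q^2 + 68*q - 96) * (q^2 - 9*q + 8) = q^5 - 24*q^4 + 211*q^3 - 828*q^2 + 1408*q - 768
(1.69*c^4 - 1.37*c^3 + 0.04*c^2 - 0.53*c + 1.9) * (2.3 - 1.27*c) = -2.1463*c^5 + 5.6269*c^4 - 3.2018*c^3 + 0.7651*c^2 - 3.632*c + 4.37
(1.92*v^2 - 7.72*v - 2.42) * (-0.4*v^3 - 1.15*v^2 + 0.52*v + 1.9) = -0.768*v^5 + 0.88*v^4 + 10.8444*v^3 + 2.4166*v^2 - 15.9264*v - 4.598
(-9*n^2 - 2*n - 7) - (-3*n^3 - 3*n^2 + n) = 3*n^3 - 6*n^2 - 3*n - 7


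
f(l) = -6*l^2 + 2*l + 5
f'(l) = 2 - 12*l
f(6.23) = -215.42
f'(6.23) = -72.76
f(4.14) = -89.56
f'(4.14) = -47.68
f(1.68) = -8.57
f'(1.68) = -18.16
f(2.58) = -29.78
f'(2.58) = -28.96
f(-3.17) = -61.63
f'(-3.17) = 40.04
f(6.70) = -250.94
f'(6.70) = -78.40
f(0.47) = 4.61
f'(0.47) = -3.64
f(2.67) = -32.43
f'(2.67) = -30.04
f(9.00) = -463.00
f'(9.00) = -106.00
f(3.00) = -43.00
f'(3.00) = -34.00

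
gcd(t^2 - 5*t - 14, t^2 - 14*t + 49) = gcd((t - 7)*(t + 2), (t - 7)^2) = t - 7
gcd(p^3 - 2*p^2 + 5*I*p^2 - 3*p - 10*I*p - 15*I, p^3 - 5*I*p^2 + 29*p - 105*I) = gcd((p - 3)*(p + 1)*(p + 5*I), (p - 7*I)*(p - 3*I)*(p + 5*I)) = p + 5*I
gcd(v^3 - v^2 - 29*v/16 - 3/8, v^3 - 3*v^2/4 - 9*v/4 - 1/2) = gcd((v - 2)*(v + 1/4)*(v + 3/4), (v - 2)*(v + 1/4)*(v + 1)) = v^2 - 7*v/4 - 1/2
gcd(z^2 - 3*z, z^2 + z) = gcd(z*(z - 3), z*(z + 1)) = z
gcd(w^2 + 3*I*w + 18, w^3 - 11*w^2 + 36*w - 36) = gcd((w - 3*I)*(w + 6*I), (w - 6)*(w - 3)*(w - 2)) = 1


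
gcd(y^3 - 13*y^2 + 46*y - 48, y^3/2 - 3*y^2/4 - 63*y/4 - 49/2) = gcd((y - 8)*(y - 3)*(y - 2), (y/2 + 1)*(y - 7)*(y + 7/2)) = 1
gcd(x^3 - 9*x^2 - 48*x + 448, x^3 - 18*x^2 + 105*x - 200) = x - 8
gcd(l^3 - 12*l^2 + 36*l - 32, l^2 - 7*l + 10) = l - 2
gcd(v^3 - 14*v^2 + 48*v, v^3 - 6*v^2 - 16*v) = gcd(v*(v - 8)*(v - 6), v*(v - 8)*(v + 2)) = v^2 - 8*v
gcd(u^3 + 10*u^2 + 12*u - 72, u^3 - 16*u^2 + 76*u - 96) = u - 2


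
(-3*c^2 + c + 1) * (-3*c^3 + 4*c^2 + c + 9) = 9*c^5 - 15*c^4 - 2*c^3 - 22*c^2 + 10*c + 9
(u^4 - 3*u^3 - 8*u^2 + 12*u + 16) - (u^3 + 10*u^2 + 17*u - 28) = u^4 - 4*u^3 - 18*u^2 - 5*u + 44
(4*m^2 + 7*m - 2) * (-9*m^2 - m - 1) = -36*m^4 - 67*m^3 + 7*m^2 - 5*m + 2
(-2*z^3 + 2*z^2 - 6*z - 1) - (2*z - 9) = -2*z^3 + 2*z^2 - 8*z + 8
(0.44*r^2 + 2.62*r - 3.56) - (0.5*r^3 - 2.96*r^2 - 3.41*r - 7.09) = -0.5*r^3 + 3.4*r^2 + 6.03*r + 3.53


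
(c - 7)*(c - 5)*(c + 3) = c^3 - 9*c^2 - c + 105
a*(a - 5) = a^2 - 5*a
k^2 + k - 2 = (k - 1)*(k + 2)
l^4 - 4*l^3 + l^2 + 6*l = l*(l - 3)*(l - 2)*(l + 1)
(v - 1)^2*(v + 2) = v^3 - 3*v + 2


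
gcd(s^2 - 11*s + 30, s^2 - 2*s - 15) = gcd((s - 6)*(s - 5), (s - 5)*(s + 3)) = s - 5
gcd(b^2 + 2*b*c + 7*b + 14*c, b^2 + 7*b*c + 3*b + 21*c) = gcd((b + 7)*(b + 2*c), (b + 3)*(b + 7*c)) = 1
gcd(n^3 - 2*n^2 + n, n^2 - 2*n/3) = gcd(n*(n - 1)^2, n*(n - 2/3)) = n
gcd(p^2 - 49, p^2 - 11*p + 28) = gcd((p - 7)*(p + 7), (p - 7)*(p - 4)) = p - 7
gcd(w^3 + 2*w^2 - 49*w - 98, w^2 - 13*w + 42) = w - 7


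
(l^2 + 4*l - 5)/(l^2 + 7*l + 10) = (l - 1)/(l + 2)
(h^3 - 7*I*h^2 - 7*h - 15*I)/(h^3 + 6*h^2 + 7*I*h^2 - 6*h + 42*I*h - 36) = (h^2 - 8*I*h - 15)/(h^2 + 6*h*(1 + I) + 36*I)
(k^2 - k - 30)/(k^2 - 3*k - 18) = (k + 5)/(k + 3)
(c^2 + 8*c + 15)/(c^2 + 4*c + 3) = (c + 5)/(c + 1)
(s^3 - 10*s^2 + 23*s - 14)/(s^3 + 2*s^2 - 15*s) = (s^3 - 10*s^2 + 23*s - 14)/(s*(s^2 + 2*s - 15))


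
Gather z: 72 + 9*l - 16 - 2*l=7*l + 56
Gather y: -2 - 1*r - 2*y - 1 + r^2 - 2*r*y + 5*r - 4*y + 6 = r^2 + 4*r + y*(-2*r - 6) + 3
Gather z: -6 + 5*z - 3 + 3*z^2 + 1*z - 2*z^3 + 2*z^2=-2*z^3 + 5*z^2 + 6*z - 9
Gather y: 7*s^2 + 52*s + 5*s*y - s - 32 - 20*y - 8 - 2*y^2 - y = 7*s^2 + 51*s - 2*y^2 + y*(5*s - 21) - 40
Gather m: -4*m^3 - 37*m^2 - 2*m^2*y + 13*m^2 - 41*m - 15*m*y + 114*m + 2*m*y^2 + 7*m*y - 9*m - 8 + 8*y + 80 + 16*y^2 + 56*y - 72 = -4*m^3 + m^2*(-2*y - 24) + m*(2*y^2 - 8*y + 64) + 16*y^2 + 64*y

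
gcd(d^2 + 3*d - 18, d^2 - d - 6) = d - 3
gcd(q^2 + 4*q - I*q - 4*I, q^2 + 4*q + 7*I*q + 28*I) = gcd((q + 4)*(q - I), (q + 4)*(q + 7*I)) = q + 4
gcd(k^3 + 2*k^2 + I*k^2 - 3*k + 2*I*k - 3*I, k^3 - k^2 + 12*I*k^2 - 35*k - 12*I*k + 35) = k - 1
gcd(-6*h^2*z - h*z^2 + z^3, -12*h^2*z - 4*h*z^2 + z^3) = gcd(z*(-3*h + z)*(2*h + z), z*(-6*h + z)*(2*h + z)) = 2*h*z + z^2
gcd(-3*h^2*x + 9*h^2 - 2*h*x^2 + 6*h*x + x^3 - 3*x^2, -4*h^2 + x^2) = 1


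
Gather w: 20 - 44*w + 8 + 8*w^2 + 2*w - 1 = 8*w^2 - 42*w + 27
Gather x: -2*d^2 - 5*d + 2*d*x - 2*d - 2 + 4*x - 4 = -2*d^2 - 7*d + x*(2*d + 4) - 6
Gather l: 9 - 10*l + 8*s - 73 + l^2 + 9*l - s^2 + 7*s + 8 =l^2 - l - s^2 + 15*s - 56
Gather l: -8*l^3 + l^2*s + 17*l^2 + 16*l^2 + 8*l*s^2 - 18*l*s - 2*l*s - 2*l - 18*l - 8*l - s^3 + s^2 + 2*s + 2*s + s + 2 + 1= -8*l^3 + l^2*(s + 33) + l*(8*s^2 - 20*s - 28) - s^3 + s^2 + 5*s + 3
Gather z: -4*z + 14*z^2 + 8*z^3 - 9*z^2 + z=8*z^3 + 5*z^2 - 3*z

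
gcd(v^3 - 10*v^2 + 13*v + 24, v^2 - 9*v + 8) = v - 8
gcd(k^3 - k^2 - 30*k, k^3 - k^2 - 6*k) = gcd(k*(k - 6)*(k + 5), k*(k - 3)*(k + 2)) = k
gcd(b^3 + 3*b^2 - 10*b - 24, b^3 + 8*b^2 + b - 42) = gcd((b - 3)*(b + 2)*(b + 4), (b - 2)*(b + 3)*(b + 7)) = 1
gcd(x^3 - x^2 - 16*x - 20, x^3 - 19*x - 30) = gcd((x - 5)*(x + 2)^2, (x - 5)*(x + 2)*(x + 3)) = x^2 - 3*x - 10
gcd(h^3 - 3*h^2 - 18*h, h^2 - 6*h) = h^2 - 6*h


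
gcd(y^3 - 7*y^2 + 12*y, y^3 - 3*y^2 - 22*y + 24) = 1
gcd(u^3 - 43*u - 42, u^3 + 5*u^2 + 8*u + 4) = u + 1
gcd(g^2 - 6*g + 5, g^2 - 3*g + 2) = g - 1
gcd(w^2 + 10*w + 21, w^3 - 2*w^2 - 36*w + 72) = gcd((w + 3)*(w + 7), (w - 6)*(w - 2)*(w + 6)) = 1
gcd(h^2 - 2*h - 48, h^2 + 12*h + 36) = h + 6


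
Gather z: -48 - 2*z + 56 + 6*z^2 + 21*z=6*z^2 + 19*z + 8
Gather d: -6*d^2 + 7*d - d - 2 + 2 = -6*d^2 + 6*d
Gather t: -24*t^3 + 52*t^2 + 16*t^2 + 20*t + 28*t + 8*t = -24*t^3 + 68*t^2 + 56*t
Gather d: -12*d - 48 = -12*d - 48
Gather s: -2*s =-2*s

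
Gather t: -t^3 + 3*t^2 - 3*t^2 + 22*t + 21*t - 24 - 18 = -t^3 + 43*t - 42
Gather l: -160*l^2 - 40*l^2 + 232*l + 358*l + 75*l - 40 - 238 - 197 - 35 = -200*l^2 + 665*l - 510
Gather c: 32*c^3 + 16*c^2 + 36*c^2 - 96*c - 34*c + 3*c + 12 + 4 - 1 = 32*c^3 + 52*c^2 - 127*c + 15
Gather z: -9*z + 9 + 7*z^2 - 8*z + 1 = 7*z^2 - 17*z + 10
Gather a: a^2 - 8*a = a^2 - 8*a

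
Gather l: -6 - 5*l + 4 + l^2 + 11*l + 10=l^2 + 6*l + 8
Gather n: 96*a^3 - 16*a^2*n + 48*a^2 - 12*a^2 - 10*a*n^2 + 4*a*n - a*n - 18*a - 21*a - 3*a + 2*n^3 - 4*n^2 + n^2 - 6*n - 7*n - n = 96*a^3 + 36*a^2 - 42*a + 2*n^3 + n^2*(-10*a - 3) + n*(-16*a^2 + 3*a - 14)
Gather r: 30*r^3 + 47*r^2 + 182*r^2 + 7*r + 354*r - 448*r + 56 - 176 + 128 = 30*r^3 + 229*r^2 - 87*r + 8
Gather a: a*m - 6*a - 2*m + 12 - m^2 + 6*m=a*(m - 6) - m^2 + 4*m + 12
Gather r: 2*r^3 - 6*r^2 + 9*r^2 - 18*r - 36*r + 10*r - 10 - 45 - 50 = 2*r^3 + 3*r^2 - 44*r - 105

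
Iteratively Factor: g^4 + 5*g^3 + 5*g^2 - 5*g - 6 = (g + 3)*(g^3 + 2*g^2 - g - 2) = (g + 2)*(g + 3)*(g^2 - 1) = (g - 1)*(g + 2)*(g + 3)*(g + 1)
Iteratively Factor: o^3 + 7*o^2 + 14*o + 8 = (o + 1)*(o^2 + 6*o + 8) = (o + 1)*(o + 2)*(o + 4)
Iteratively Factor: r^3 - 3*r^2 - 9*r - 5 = (r + 1)*(r^2 - 4*r - 5) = (r - 5)*(r + 1)*(r + 1)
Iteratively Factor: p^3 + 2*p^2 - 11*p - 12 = (p + 1)*(p^2 + p - 12) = (p + 1)*(p + 4)*(p - 3)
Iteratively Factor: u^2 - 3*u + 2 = (u - 1)*(u - 2)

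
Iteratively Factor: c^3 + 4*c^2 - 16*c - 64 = (c + 4)*(c^2 - 16) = (c - 4)*(c + 4)*(c + 4)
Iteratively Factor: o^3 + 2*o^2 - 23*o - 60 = (o + 4)*(o^2 - 2*o - 15) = (o - 5)*(o + 4)*(o + 3)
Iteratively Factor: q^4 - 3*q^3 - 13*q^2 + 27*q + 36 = (q + 3)*(q^3 - 6*q^2 + 5*q + 12) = (q - 3)*(q + 3)*(q^2 - 3*q - 4) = (q - 4)*(q - 3)*(q + 3)*(q + 1)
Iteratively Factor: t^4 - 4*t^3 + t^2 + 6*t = (t - 3)*(t^3 - t^2 - 2*t) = (t - 3)*(t - 2)*(t^2 + t) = t*(t - 3)*(t - 2)*(t + 1)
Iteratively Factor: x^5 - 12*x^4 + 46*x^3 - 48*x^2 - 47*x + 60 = (x + 1)*(x^4 - 13*x^3 + 59*x^2 - 107*x + 60) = (x - 4)*(x + 1)*(x^3 - 9*x^2 + 23*x - 15) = (x - 4)*(x - 3)*(x + 1)*(x^2 - 6*x + 5) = (x - 4)*(x - 3)*(x - 1)*(x + 1)*(x - 5)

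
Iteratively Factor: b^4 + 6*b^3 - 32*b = (b + 4)*(b^3 + 2*b^2 - 8*b) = b*(b + 4)*(b^2 + 2*b - 8) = b*(b - 2)*(b + 4)*(b + 4)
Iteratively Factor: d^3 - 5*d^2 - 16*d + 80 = (d - 5)*(d^2 - 16) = (d - 5)*(d - 4)*(d + 4)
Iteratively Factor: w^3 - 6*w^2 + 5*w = (w)*(w^2 - 6*w + 5) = w*(w - 1)*(w - 5)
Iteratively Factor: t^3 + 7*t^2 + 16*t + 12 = (t + 2)*(t^2 + 5*t + 6) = (t + 2)*(t + 3)*(t + 2)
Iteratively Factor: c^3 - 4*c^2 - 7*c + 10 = (c - 5)*(c^2 + c - 2) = (c - 5)*(c - 1)*(c + 2)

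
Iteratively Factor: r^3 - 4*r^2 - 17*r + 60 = (r - 3)*(r^2 - r - 20) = (r - 5)*(r - 3)*(r + 4)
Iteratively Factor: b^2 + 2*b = (b + 2)*(b)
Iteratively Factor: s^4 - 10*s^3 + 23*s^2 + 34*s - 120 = (s - 4)*(s^3 - 6*s^2 - s + 30) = (s - 4)*(s - 3)*(s^2 - 3*s - 10) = (s - 5)*(s - 4)*(s - 3)*(s + 2)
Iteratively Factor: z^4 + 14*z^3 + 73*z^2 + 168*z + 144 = (z + 3)*(z^3 + 11*z^2 + 40*z + 48) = (z + 3)*(z + 4)*(z^2 + 7*z + 12) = (z + 3)^2*(z + 4)*(z + 4)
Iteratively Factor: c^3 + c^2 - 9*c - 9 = (c + 1)*(c^2 - 9) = (c - 3)*(c + 1)*(c + 3)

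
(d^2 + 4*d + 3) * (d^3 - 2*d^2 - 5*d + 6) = d^5 + 2*d^4 - 10*d^3 - 20*d^2 + 9*d + 18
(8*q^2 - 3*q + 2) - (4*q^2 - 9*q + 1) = 4*q^2 + 6*q + 1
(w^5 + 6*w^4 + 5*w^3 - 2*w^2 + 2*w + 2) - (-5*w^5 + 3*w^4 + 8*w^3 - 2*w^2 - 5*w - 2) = 6*w^5 + 3*w^4 - 3*w^3 + 7*w + 4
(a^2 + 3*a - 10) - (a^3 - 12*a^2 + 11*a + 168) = -a^3 + 13*a^2 - 8*a - 178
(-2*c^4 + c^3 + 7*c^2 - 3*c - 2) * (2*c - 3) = -4*c^5 + 8*c^4 + 11*c^3 - 27*c^2 + 5*c + 6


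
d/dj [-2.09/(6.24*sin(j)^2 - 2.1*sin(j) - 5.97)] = (26.0832*sin(j) - 4.389)*cos(j)/(-6.24*sin(j)^2 + 2.1*sin(j) + 5.97)^2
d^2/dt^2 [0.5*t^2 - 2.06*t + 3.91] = 1.00000000000000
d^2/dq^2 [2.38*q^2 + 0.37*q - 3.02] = 4.76000000000000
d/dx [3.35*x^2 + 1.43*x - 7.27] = 6.7*x + 1.43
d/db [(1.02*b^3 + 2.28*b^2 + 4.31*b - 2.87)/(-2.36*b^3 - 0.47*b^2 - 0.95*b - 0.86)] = (8.88178419700125e-16*b^5 + 4.9014*b^4 + 18.4052*b^3 - 23.0915*b^2 - 6.6194*b - 6.4331)/(5.5696*b^6 + 2.2184*b^5 + 4.7049*b^4 + 4.9522*b^3 + 1.7109*b^2 + 1.634*b + 0.7396)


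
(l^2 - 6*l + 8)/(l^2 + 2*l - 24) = (l - 2)/(l + 6)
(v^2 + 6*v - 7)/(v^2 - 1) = (v + 7)/(v + 1)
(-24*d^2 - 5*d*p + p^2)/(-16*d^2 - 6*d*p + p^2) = (3*d + p)/(2*d + p)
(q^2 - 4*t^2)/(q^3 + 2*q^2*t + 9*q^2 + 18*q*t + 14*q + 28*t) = (q - 2*t)/(q^2 + 9*q + 14)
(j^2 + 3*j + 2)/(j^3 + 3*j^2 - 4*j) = (j^2 + 3*j + 2)/(j*(j^2 + 3*j - 4))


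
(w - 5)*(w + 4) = w^2 - w - 20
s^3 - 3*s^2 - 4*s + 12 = (s - 3)*(s - 2)*(s + 2)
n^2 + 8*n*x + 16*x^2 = (n + 4*x)^2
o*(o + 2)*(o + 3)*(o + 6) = o^4 + 11*o^3 + 36*o^2 + 36*o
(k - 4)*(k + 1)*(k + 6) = k^3 + 3*k^2 - 22*k - 24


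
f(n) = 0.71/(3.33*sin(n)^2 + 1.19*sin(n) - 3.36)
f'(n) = 0.71*(-6.66*sin(n)*cos(n) - 1.19*cos(n))/(3.33*sin(n)^2 + 1.19*sin(n) - 3.36)^2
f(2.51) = -0.47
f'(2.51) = 1.31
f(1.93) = 1.06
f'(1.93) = 4.10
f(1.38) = 0.70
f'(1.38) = -1.00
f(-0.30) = -0.21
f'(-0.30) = 0.05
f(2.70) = -0.32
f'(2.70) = 0.51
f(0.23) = -0.24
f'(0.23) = -0.22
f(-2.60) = -0.23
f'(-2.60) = -0.14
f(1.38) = 0.70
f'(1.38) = -1.00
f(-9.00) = -0.22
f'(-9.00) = -0.09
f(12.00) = -0.23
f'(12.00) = 0.15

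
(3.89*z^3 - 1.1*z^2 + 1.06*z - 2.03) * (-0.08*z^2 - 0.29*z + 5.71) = -0.3112*z^5 - 1.0401*z^4 + 22.4461*z^3 - 6.426*z^2 + 6.6413*z - 11.5913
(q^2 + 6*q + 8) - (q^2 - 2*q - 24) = 8*q + 32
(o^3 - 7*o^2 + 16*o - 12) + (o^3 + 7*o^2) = 2*o^3 + 16*o - 12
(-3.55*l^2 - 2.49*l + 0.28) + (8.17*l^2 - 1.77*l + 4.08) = 4.62*l^2 - 4.26*l + 4.36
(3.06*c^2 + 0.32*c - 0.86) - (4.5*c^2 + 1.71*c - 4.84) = -1.44*c^2 - 1.39*c + 3.98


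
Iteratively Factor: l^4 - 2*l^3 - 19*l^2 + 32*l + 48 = (l + 4)*(l^3 - 6*l^2 + 5*l + 12) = (l + 1)*(l + 4)*(l^2 - 7*l + 12) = (l - 4)*(l + 1)*(l + 4)*(l - 3)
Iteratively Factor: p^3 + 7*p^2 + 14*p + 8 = (p + 4)*(p^2 + 3*p + 2) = (p + 2)*(p + 4)*(p + 1)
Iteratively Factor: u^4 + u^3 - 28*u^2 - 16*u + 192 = (u - 4)*(u^3 + 5*u^2 - 8*u - 48) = (u - 4)*(u - 3)*(u^2 + 8*u + 16) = (u - 4)*(u - 3)*(u + 4)*(u + 4)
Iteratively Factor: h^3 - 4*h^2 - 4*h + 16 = (h + 2)*(h^2 - 6*h + 8) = (h - 4)*(h + 2)*(h - 2)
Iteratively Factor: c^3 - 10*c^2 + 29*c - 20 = (c - 4)*(c^2 - 6*c + 5) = (c - 4)*(c - 1)*(c - 5)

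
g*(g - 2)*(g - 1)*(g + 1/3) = g^4 - 8*g^3/3 + g^2 + 2*g/3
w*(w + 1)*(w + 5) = w^3 + 6*w^2 + 5*w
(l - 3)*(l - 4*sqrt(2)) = l^2 - 4*sqrt(2)*l - 3*l + 12*sqrt(2)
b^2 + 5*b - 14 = (b - 2)*(b + 7)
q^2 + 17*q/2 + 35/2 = (q + 7/2)*(q + 5)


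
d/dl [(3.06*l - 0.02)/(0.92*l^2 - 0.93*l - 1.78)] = (-2.8152*l^2 + 0.0367999999999999*l - 5.4654)/(0.8464*l^4 - 1.7112*l^3 - 2.4103*l^2 + 3.3108*l + 3.1684)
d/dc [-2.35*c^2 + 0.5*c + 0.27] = 0.5 - 4.7*c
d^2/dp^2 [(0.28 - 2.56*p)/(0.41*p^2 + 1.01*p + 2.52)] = (-(0.82*p + 1.01)*(1.64*p + 2.02)*(2.56*p - 0.28) + (6.2976*p + 4.9416)*(0.41*p^2 + 1.01*p + 2.52))/(0.41*p^2 + 1.01*p + 2.52)^3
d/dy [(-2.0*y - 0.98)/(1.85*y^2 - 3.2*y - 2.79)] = (3.7*y^2 + 3.626*y + 2.444)/(3.4225*y^4 - 11.84*y^3 - 0.0829999999999984*y^2 + 17.856*y + 7.7841)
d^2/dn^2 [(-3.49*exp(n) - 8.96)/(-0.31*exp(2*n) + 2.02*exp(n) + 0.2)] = (0.335389*exp(4*n) + 5.629662*exp(3*n) - 15.533976*exp(2*n) + 37.372504*exp(n) - 3.48024)*exp(n)/(0.029791*exp(6*n) - 0.582366*exp(5*n) + 3.737112*exp(4*n) - 7.490968*exp(3*n) - 2.41104*exp(2*n) - 0.2424*exp(n) - 0.008)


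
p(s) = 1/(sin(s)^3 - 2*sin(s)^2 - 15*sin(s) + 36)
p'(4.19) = -0.00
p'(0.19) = 0.01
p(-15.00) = 0.02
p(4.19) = 0.02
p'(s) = (-3*sin(s)^2*cos(s) + 4*sin(s)*cos(s) + 15*cos(s))/(sin(s)^3 - 2*sin(s)^2 - 15*sin(s) + 36)^2 = -(3*sin(s) + 5)*cos(s)/((sin(s) - 3)^3*(sin(s) + 4)^2)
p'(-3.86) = -0.02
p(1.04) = 0.05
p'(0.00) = 0.01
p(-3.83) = 0.04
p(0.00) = 0.03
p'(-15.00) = 0.00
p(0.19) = 0.03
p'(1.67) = -0.00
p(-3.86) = 0.04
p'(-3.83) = -0.02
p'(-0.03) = 0.01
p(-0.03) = 0.03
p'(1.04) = 0.02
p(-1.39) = 0.02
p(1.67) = 0.05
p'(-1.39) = 0.00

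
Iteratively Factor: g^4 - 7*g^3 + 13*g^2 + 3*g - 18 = (g - 3)*(g^3 - 4*g^2 + g + 6) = (g - 3)*(g + 1)*(g^2 - 5*g + 6) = (g - 3)*(g - 2)*(g + 1)*(g - 3)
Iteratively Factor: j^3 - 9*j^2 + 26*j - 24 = (j - 3)*(j^2 - 6*j + 8) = (j - 4)*(j - 3)*(j - 2)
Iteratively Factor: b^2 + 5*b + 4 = (b + 1)*(b + 4)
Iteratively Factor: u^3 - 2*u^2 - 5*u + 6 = (u + 2)*(u^2 - 4*u + 3) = (u - 3)*(u + 2)*(u - 1)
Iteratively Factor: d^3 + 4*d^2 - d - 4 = (d + 1)*(d^2 + 3*d - 4) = (d + 1)*(d + 4)*(d - 1)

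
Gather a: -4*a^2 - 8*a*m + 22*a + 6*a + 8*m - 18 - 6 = -4*a^2 + a*(28 - 8*m) + 8*m - 24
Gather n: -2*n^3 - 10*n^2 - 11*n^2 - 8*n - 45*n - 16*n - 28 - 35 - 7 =-2*n^3 - 21*n^2 - 69*n - 70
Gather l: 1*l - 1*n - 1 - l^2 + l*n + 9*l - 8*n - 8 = -l^2 + l*(n + 10) - 9*n - 9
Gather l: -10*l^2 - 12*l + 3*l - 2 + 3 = -10*l^2 - 9*l + 1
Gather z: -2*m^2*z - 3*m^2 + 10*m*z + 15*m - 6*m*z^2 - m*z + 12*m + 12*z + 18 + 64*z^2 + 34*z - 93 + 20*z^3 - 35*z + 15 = -3*m^2 + 27*m + 20*z^3 + z^2*(64 - 6*m) + z*(-2*m^2 + 9*m + 11) - 60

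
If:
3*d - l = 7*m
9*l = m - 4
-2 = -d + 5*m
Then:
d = -148/71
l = -38/71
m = -58/71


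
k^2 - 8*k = k*(k - 8)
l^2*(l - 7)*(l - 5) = l^4 - 12*l^3 + 35*l^2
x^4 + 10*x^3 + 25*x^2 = x^2*(x + 5)^2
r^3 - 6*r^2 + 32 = (r - 4)^2*(r + 2)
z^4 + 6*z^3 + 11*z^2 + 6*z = z*(z + 1)*(z + 2)*(z + 3)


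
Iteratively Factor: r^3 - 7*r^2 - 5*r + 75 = (r + 3)*(r^2 - 10*r + 25) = (r - 5)*(r + 3)*(r - 5)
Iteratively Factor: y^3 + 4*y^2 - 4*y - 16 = (y + 2)*(y^2 + 2*y - 8) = (y + 2)*(y + 4)*(y - 2)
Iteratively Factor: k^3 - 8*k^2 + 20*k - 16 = (k - 4)*(k^2 - 4*k + 4) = (k - 4)*(k - 2)*(k - 2)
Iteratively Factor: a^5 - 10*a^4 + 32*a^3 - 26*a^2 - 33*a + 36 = (a - 4)*(a^4 - 6*a^3 + 8*a^2 + 6*a - 9) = (a - 4)*(a - 1)*(a^3 - 5*a^2 + 3*a + 9) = (a - 4)*(a - 1)*(a + 1)*(a^2 - 6*a + 9) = (a - 4)*(a - 3)*(a - 1)*(a + 1)*(a - 3)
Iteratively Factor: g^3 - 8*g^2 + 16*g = (g)*(g^2 - 8*g + 16) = g*(g - 4)*(g - 4)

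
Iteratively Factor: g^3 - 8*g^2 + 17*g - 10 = (g - 2)*(g^2 - 6*g + 5) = (g - 2)*(g - 1)*(g - 5)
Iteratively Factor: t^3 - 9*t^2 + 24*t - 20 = (t - 5)*(t^2 - 4*t + 4) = (t - 5)*(t - 2)*(t - 2)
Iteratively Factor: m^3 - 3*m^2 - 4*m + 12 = (m - 2)*(m^2 - m - 6) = (m - 2)*(m + 2)*(m - 3)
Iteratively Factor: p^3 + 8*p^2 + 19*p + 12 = (p + 1)*(p^2 + 7*p + 12) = (p + 1)*(p + 3)*(p + 4)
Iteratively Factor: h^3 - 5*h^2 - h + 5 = (h - 5)*(h^2 - 1) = (h - 5)*(h + 1)*(h - 1)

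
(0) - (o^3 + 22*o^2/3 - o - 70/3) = -o^3 - 22*o^2/3 + o + 70/3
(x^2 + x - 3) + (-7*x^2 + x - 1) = -6*x^2 + 2*x - 4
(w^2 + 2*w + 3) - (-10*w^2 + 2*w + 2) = 11*w^2 + 1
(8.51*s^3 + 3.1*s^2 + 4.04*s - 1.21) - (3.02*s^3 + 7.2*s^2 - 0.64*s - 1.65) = 5.49*s^3 - 4.1*s^2 + 4.68*s + 0.44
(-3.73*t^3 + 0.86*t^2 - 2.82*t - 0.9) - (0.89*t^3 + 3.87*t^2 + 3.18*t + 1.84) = -4.62*t^3 - 3.01*t^2 - 6.0*t - 2.74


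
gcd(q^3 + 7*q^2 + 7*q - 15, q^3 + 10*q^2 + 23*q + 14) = 1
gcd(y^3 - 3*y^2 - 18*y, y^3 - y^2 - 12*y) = y^2 + 3*y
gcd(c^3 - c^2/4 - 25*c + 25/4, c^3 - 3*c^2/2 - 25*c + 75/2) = c^2 - 25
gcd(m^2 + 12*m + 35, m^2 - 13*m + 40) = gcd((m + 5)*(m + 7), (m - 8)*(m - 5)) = 1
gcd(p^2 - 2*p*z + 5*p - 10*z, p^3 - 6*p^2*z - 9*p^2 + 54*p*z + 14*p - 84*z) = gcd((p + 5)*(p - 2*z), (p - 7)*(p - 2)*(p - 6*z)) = 1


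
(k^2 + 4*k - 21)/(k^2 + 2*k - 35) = (k - 3)/(k - 5)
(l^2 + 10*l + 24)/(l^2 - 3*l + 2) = (l^2 + 10*l + 24)/(l^2 - 3*l + 2)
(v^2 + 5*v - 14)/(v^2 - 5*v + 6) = (v + 7)/(v - 3)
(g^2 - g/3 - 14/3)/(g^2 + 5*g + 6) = (g - 7/3)/(g + 3)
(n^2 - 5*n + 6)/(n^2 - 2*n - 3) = (n - 2)/(n + 1)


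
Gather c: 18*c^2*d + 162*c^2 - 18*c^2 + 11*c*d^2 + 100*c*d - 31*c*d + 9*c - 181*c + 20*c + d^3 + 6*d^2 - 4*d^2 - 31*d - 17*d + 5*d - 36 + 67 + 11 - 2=c^2*(18*d + 144) + c*(11*d^2 + 69*d - 152) + d^3 + 2*d^2 - 43*d + 40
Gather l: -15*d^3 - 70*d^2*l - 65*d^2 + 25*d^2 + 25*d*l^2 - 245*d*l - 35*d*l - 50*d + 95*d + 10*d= -15*d^3 - 40*d^2 + 25*d*l^2 + 55*d + l*(-70*d^2 - 280*d)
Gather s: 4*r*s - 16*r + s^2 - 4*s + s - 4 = -16*r + s^2 + s*(4*r - 3) - 4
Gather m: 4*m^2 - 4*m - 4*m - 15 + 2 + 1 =4*m^2 - 8*m - 12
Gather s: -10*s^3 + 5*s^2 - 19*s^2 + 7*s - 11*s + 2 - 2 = -10*s^3 - 14*s^2 - 4*s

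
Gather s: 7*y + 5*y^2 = 5*y^2 + 7*y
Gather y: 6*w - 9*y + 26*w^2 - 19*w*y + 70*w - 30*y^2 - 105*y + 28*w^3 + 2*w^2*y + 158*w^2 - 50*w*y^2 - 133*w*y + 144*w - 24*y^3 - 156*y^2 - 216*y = 28*w^3 + 184*w^2 + 220*w - 24*y^3 + y^2*(-50*w - 186) + y*(2*w^2 - 152*w - 330)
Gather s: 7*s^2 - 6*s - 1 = 7*s^2 - 6*s - 1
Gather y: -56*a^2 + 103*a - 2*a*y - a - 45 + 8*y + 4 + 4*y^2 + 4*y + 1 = -56*a^2 + 102*a + 4*y^2 + y*(12 - 2*a) - 40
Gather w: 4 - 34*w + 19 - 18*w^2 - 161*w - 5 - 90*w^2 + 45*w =-108*w^2 - 150*w + 18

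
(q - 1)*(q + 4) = q^2 + 3*q - 4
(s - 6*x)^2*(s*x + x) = s^3*x - 12*s^2*x^2 + s^2*x + 36*s*x^3 - 12*s*x^2 + 36*x^3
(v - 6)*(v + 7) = v^2 + v - 42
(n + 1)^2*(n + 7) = n^3 + 9*n^2 + 15*n + 7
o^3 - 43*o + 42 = (o - 6)*(o - 1)*(o + 7)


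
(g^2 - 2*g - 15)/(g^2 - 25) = (g + 3)/(g + 5)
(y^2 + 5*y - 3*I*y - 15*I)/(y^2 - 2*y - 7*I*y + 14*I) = (y^2 + y*(5 - 3*I) - 15*I)/(y^2 - y*(2 + 7*I) + 14*I)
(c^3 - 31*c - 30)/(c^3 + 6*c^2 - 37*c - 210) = (c + 1)/(c + 7)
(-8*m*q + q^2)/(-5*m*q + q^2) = (8*m - q)/(5*m - q)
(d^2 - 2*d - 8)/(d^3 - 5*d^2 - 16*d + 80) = (d + 2)/(d^2 - d - 20)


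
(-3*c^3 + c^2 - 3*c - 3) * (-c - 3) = 3*c^4 + 8*c^3 + 12*c + 9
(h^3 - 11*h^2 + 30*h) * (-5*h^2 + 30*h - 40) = -5*h^5 + 85*h^4 - 520*h^3 + 1340*h^2 - 1200*h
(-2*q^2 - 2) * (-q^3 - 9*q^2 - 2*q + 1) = 2*q^5 + 18*q^4 + 6*q^3 + 16*q^2 + 4*q - 2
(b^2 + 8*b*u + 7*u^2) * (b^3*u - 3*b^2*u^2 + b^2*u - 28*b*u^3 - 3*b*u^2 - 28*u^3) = b^5*u + 5*b^4*u^2 + b^4*u - 45*b^3*u^3 + 5*b^3*u^2 - 245*b^2*u^4 - 45*b^2*u^3 - 196*b*u^5 - 245*b*u^4 - 196*u^5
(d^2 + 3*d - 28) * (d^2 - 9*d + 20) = d^4 - 6*d^3 - 35*d^2 + 312*d - 560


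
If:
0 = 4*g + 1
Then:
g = -1/4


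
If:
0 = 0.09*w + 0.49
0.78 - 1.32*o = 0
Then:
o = 0.59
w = -5.44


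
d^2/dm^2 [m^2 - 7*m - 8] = 2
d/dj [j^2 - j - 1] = 2*j - 1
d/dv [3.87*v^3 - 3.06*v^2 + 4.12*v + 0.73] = 11.61*v^2 - 6.12*v + 4.12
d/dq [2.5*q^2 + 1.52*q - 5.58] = 5.0*q + 1.52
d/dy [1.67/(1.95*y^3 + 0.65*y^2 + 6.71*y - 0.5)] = (-9.7695*y^2 - 2.171*y - 11.2057)/(1.95*y^3 + 0.65*y^2 + 6.71*y - 0.5)^2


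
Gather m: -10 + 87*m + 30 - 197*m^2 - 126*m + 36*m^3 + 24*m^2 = 36*m^3 - 173*m^2 - 39*m + 20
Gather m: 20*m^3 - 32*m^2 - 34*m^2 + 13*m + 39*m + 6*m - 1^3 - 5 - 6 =20*m^3 - 66*m^2 + 58*m - 12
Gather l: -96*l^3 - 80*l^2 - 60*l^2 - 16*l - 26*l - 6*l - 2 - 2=-96*l^3 - 140*l^2 - 48*l - 4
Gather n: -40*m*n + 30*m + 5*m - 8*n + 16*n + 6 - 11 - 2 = 35*m + n*(8 - 40*m) - 7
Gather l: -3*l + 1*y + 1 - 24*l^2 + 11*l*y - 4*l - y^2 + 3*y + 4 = -24*l^2 + l*(11*y - 7) - y^2 + 4*y + 5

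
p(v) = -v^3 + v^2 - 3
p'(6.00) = -96.00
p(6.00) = -183.00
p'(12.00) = -408.00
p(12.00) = -1587.00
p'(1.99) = -7.90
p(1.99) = -6.92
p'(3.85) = -36.77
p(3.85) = -45.24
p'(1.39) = -3.02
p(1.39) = -3.75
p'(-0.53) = -1.90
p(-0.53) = -2.57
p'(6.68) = -120.51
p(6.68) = -256.46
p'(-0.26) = -0.72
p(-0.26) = -2.91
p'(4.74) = -57.92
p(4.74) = -87.03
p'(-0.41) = -1.32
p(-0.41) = -2.76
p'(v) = -3*v^2 + 2*v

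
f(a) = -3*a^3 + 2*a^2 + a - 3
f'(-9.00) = -764.00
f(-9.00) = 2337.00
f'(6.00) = -299.00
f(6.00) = -573.00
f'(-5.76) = -320.64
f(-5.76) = 630.90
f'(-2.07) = -45.84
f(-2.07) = 30.11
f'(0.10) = 1.31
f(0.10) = -2.88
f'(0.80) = -1.56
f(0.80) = -2.46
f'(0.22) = 1.44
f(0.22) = -2.72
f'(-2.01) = -43.40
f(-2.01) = 27.43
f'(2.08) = -29.62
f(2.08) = -19.26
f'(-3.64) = -132.81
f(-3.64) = 164.54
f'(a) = -9*a^2 + 4*a + 1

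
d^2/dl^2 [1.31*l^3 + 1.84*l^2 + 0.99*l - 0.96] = 7.86*l + 3.68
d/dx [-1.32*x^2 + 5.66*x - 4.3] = 5.66 - 2.64*x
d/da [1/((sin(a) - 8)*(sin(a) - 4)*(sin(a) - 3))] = (-3*sin(a)^2 + 30*sin(a) - 68)*cos(a)/((sin(a) - 8)^2*(sin(a) - 4)^2*(sin(a) - 3)^2)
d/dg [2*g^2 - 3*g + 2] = 4*g - 3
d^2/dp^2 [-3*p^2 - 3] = -6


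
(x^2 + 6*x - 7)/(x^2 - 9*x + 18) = (x^2 + 6*x - 7)/(x^2 - 9*x + 18)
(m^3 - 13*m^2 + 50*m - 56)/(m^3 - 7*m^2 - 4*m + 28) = (m - 4)/(m + 2)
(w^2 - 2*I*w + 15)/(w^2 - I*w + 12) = (w - 5*I)/(w - 4*I)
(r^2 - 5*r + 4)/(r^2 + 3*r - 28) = (r - 1)/(r + 7)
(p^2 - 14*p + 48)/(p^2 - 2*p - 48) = (p - 6)/(p + 6)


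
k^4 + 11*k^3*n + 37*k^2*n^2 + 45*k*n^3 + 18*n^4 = (k + n)^2*(k + 3*n)*(k + 6*n)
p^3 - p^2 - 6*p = p*(p - 3)*(p + 2)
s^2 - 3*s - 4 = (s - 4)*(s + 1)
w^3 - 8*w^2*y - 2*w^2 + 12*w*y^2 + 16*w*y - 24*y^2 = (w - 2)*(w - 6*y)*(w - 2*y)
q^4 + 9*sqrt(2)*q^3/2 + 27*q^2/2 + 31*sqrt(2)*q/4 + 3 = (q + 3*sqrt(2)/2)*(q + 2*sqrt(2))*(sqrt(2)*q/2 + 1/2)*(sqrt(2)*q + 1)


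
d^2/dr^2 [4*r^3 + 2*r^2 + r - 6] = 24*r + 4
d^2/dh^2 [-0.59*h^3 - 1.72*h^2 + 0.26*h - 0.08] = -3.54*h - 3.44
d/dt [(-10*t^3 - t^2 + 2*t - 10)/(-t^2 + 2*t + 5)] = 10*(t^4 - 4*t^3 - 15*t^2 - 3*t + 3)/(t^4 - 4*t^3 - 6*t^2 + 20*t + 25)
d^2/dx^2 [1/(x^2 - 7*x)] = 2*(-x*(x - 7) + (2*x - 7)^2)/(x^3*(x - 7)^3)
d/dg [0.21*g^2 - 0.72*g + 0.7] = 0.42*g - 0.72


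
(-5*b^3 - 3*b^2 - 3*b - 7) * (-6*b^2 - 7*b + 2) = 30*b^5 + 53*b^4 + 29*b^3 + 57*b^2 + 43*b - 14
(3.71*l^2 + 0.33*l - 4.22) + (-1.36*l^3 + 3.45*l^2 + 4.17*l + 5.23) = -1.36*l^3 + 7.16*l^2 + 4.5*l + 1.01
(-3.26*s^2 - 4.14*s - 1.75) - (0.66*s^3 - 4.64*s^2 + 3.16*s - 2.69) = -0.66*s^3 + 1.38*s^2 - 7.3*s + 0.94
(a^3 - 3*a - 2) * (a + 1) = a^4 + a^3 - 3*a^2 - 5*a - 2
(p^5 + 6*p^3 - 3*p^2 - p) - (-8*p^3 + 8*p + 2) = p^5 + 14*p^3 - 3*p^2 - 9*p - 2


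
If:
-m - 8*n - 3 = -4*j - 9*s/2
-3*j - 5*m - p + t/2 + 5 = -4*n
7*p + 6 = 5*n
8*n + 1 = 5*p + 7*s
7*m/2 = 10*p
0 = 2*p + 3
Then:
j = -261/112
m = -30/7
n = -9/10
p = -3/2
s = 13/70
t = -17539/280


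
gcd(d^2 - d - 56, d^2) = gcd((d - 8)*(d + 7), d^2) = 1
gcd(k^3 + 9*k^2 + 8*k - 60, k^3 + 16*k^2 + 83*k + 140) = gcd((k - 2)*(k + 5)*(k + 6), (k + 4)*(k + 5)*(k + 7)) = k + 5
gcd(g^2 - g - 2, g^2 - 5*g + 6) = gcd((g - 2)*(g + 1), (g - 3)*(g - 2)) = g - 2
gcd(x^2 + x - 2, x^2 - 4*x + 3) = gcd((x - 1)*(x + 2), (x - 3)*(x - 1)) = x - 1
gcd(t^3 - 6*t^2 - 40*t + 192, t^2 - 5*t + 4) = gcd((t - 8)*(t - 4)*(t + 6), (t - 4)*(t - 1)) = t - 4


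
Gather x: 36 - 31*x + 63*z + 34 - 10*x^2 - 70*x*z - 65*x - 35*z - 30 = -10*x^2 + x*(-70*z - 96) + 28*z + 40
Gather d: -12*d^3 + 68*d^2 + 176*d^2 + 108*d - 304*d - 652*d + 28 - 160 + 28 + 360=-12*d^3 + 244*d^2 - 848*d + 256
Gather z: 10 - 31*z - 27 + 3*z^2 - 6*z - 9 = 3*z^2 - 37*z - 26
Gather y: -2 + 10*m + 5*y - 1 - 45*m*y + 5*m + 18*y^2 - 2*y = 15*m + 18*y^2 + y*(3 - 45*m) - 3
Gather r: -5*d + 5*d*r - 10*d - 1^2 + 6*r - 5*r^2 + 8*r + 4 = -15*d - 5*r^2 + r*(5*d + 14) + 3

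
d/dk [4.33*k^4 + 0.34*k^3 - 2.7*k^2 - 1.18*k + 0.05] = 17.32*k^3 + 1.02*k^2 - 5.4*k - 1.18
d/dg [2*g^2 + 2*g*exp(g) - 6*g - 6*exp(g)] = 2*g*exp(g) + 4*g - 4*exp(g) - 6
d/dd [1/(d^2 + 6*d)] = 2*(-d - 3)/(d^2*(d + 6)^2)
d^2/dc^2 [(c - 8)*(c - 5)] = 2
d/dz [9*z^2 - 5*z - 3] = 18*z - 5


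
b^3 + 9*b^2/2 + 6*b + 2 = (b + 1/2)*(b + 2)^2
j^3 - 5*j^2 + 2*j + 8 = (j - 4)*(j - 2)*(j + 1)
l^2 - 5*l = l*(l - 5)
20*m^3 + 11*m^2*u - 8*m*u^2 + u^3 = (-5*m + u)*(-4*m + u)*(m + u)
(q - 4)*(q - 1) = q^2 - 5*q + 4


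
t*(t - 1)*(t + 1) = t^3 - t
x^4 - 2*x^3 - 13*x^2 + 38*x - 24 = (x - 3)*(x - 2)*(x - 1)*(x + 4)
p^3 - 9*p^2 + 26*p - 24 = (p - 4)*(p - 3)*(p - 2)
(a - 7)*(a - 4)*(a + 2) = a^3 - 9*a^2 + 6*a + 56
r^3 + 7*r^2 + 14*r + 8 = (r + 1)*(r + 2)*(r + 4)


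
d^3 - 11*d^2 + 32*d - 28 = (d - 7)*(d - 2)^2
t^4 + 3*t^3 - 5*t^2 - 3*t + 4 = (t - 1)^2*(t + 1)*(t + 4)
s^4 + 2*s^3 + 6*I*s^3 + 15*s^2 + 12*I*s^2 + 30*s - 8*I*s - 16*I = (s + 2)*(s - I)^2*(s + 8*I)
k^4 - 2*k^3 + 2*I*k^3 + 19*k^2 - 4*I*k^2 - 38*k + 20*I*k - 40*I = (k - 2)*(k - 4*I)*(k + I)*(k + 5*I)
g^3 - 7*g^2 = g^2*(g - 7)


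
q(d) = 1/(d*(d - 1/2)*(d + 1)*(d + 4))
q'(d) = -1/(d*(d - 1/2)*(d + 1)*(d + 4)^2) - 1/(d*(d - 1/2)*(d + 1)^2*(d + 4)) - 1/(d*(d - 1/2)^2*(d + 1)*(d + 4)) - 1/(d^2*(d - 1/2)*(d + 1)*(d + 4))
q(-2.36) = -0.07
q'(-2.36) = -0.06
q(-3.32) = -0.05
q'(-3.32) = 0.02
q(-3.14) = -0.05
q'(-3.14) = 0.00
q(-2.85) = -0.05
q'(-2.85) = -0.02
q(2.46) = 0.01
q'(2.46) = -0.01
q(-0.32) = 1.52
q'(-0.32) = 3.96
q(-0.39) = 1.31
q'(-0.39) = 2.32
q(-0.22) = 2.14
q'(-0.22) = 9.40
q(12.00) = 0.00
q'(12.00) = 0.00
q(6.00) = 0.00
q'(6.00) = 0.00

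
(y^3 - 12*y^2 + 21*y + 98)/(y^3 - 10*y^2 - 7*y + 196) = (y + 2)/(y + 4)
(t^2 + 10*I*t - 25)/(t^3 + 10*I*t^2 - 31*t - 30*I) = (t + 5*I)/(t^2 + 5*I*t - 6)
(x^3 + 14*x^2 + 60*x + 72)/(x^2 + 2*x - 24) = (x^2 + 8*x + 12)/(x - 4)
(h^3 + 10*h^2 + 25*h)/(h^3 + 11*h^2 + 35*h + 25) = h/(h + 1)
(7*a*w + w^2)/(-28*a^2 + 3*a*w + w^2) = w/(-4*a + w)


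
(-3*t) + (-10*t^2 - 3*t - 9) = -10*t^2 - 6*t - 9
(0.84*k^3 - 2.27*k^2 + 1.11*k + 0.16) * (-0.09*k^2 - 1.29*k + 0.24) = -0.0756*k^5 - 0.8793*k^4 + 3.03*k^3 - 1.9911*k^2 + 0.06*k + 0.0384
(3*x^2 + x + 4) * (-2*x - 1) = -6*x^3 - 5*x^2 - 9*x - 4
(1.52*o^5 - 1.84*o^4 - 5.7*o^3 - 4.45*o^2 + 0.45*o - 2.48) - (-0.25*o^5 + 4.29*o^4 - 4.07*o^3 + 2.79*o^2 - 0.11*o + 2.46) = 1.77*o^5 - 6.13*o^4 - 1.63*o^3 - 7.24*o^2 + 0.56*o - 4.94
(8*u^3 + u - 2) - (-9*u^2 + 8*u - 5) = 8*u^3 + 9*u^2 - 7*u + 3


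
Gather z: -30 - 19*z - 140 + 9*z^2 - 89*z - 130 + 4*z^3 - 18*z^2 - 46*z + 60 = 4*z^3 - 9*z^2 - 154*z - 240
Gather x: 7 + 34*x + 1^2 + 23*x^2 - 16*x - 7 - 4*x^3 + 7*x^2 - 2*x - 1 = -4*x^3 + 30*x^2 + 16*x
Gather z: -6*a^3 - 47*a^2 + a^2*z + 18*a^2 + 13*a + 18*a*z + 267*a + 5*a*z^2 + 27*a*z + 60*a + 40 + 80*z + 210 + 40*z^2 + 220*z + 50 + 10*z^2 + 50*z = -6*a^3 - 29*a^2 + 340*a + z^2*(5*a + 50) + z*(a^2 + 45*a + 350) + 300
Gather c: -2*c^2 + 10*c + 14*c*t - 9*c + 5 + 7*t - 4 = -2*c^2 + c*(14*t + 1) + 7*t + 1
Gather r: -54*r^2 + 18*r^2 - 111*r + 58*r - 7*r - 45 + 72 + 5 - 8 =-36*r^2 - 60*r + 24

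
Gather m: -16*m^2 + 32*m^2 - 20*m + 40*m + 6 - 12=16*m^2 + 20*m - 6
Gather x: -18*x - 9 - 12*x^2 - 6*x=-12*x^2 - 24*x - 9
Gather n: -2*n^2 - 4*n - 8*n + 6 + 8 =-2*n^2 - 12*n + 14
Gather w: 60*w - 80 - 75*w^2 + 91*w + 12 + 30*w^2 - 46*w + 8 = -45*w^2 + 105*w - 60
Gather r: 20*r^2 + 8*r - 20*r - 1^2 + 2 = 20*r^2 - 12*r + 1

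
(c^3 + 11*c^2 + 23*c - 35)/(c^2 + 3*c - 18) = (c^3 + 11*c^2 + 23*c - 35)/(c^2 + 3*c - 18)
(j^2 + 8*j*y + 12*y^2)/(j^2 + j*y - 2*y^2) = (-j - 6*y)/(-j + y)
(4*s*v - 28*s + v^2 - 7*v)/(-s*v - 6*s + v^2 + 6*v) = (-4*s*v + 28*s - v^2 + 7*v)/(s*v + 6*s - v^2 - 6*v)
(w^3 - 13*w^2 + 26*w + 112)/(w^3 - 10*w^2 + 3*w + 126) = (w^2 - 6*w - 16)/(w^2 - 3*w - 18)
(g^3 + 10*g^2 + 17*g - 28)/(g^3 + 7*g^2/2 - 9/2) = 2*(g^2 + 11*g + 28)/(2*g^2 + 9*g + 9)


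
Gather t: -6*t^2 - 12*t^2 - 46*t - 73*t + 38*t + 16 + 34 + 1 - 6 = -18*t^2 - 81*t + 45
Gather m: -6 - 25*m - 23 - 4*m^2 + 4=-4*m^2 - 25*m - 25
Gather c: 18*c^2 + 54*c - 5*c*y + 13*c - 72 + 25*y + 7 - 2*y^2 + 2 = 18*c^2 + c*(67 - 5*y) - 2*y^2 + 25*y - 63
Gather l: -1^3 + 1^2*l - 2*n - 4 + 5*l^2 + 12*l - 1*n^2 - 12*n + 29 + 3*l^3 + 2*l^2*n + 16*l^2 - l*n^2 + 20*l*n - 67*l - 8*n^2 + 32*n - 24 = 3*l^3 + l^2*(2*n + 21) + l*(-n^2 + 20*n - 54) - 9*n^2 + 18*n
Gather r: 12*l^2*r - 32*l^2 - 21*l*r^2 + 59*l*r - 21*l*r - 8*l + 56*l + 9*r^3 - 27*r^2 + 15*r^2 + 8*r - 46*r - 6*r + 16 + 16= -32*l^2 + 48*l + 9*r^3 + r^2*(-21*l - 12) + r*(12*l^2 + 38*l - 44) + 32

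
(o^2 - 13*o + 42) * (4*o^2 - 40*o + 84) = 4*o^4 - 92*o^3 + 772*o^2 - 2772*o + 3528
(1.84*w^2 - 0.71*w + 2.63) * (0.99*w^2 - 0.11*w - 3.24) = 1.8216*w^4 - 0.9053*w^3 - 3.2798*w^2 + 2.0111*w - 8.5212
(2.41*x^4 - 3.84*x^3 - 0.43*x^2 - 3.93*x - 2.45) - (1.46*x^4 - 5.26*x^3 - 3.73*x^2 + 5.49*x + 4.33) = 0.95*x^4 + 1.42*x^3 + 3.3*x^2 - 9.42*x - 6.78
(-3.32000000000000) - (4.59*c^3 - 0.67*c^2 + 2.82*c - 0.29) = -4.59*c^3 + 0.67*c^2 - 2.82*c - 3.03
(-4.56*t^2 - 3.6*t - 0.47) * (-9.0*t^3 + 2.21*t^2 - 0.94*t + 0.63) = 41.04*t^5 + 22.3224*t^4 + 0.560399999999999*t^3 - 0.5275*t^2 - 1.8262*t - 0.2961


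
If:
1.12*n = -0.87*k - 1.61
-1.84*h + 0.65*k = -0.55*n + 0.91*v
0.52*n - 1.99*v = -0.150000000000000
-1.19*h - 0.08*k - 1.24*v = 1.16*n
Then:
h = -0.93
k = -2.93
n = 0.84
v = 0.30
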